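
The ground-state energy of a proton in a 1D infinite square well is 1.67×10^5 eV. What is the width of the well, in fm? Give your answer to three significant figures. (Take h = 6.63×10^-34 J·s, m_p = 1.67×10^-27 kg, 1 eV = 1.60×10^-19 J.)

From E_n = n²h²/(8m_pL²), L = n·h/√(8m_pE_n).
E_1 = 1.67×10^5 eV = 2.672×10^-14 J, so L = 1·6.63×10^-34/√(8·1.67×10^-27·2.672×10^-14) = 3.51×10^-14 m = 35.1 fm.

L = 35.1 fm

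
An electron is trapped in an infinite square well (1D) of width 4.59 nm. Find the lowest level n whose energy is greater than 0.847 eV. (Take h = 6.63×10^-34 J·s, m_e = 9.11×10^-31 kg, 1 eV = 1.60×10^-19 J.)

n = 7

E_1 = h²/(8m_eL²) = 2.863×10^-21 J = 0.01789 eV.
Need n² > 0.847/0.01789 = 47.34, i.e. n > 6.880.
The smallest integer satisfying this is n = 7.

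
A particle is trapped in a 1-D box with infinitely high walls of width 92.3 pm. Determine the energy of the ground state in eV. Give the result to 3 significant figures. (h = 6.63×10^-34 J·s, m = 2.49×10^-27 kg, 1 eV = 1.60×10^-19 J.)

E_1 = 0.0162 eV

For an infinite well E_n = n²h²/(8mL²), so E_1 = h²/(8mL²) = (6.63×10^-34)²/(8·2.49×10^-27·(9.23×10^-11 m)²) = 2.590×10^-21 J.
Converting, E_1 = 2.590×10^-21 J / (1.60×10^-19 J/eV) = 0.0162 eV.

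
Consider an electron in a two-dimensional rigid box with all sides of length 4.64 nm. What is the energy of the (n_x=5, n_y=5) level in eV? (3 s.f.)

For a 2D rectangular well E = (h²/8m_e)·Σ n_i²/L_i² = (6.626×10^-34)²/(8·9.109×10^-31) · [5²/(4.64 nm)² + 5²/(4.64 nm)²].
Evaluating gives E = 1.399×10^-19 J = 0.873 eV.

E = 0.873 eV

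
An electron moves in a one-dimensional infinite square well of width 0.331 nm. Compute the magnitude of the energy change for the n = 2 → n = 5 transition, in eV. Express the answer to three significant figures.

E_1 = h²/(8m_eL²) = 5.499×10^-19 J.
|ΔE| = |2² − 5²|·E_1 = 21·5.499×10^-19 J = 1.155×10^-17 J = 72.1 eV.

|ΔE| = 72.1 eV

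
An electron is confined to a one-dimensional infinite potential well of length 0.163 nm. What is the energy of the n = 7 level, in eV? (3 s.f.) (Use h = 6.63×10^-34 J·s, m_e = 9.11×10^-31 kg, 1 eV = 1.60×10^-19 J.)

For an infinite well E_n = n²h²/(8m_eL²), so E_1 = h²/(8m_eL²) = (6.63×10^-34)²/(8·9.11×10^-31·(1.63×10^-10 m)²) = 2.270×10^-18 J.
Then E_7 = 7²·E_1 = 49·2.270×10^-18 J = 1.112×10^-16 J.
Converting, E_7 = 1.112×10^-16 J / (1.60×10^-19 J/eV) = 695 eV.

E_7 = 695 eV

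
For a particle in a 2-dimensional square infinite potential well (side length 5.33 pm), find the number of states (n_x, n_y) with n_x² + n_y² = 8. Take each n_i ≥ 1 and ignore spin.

The level has n_x² + n_y² = 8. The ordered positive-integer solutions are (2, 2).
That gives 1 state.

degeneracy = 1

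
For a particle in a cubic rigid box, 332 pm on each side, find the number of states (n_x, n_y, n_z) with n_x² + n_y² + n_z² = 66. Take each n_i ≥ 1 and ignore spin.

degeneracy = 12

The level has n_x² + n_y² + n_z² = 66. The ordered positive-integer solutions are (1, 1, 8), (1, 4, 7), (1, 7, 4), (1, 8, 1), (4, 1, 7), (4, 5, 5), (4, 7, 1), (5, 4, 5), (5, 5, 4), (7, 1, 4), (7, 4, 1), (8, 1, 1).
That gives 12 states.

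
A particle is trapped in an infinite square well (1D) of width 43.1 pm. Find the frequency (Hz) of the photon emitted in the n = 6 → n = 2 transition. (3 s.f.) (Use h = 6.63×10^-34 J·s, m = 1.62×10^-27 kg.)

f = 8.81×10^14 Hz

E_1 = h²/(8mL²) = 1.826×10^-20 J and ΔE = (6² − 2²)E_1 = 5.843×10^-19 J.
f = ΔE/h = 5.843×10^-19/6.63×10^-34 = 8.81×10^14 Hz.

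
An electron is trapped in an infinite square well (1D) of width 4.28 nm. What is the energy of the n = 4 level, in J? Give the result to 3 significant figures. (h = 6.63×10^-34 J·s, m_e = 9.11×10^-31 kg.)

For an infinite well E_n = n²h²/(8m_eL²), so E_1 = h²/(8m_eL²) = (6.63×10^-34)²/(8·9.11×10^-31·(4.28×10^-9 m)²) = 3.293×10^-21 J.
Then E_4 = 4²·E_1 = 16·3.293×10^-21 J = 5.27×10^-20 J.

E_4 = 5.27×10^-20 J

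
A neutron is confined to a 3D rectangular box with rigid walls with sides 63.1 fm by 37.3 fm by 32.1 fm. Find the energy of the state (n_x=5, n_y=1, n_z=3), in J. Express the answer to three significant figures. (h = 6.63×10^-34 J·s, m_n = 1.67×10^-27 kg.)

E = 5.18×10^-13 J

For a 3D rectangular well E = (h²/8m_n)·Σ n_i²/L_i² = (6.63×10^-34)²/(8·1.67×10^-27) · [5²/(63.1 fm)² + 1²/(37.3 fm)² + 3²/(32.1 fm)²].
Evaluating gives E = 5.18×10^-13 J.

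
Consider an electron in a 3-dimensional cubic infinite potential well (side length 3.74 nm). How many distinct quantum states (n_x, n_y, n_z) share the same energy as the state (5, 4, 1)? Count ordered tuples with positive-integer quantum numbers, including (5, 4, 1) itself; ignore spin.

degeneracy = 6

The level has n_x² + n_y² + n_z² = 42. The ordered positive-integer solutions are (1, 4, 5), (1, 5, 4), (4, 1, 5), (4, 5, 1), (5, 1, 4), (5, 4, 1).
That gives 6 states.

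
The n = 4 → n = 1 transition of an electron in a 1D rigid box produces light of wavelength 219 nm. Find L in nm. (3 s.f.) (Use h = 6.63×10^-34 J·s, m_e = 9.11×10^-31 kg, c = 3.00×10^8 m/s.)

L = 0.998 nm

The photon carries ΔE = hc/λ = 6.63×10^-34·3.00×10^8/2.19×10^-7 m = 9.082×10^-19 J.
Since ΔE = (4² − 1²)E_1, E_1 = 6.055×10^-20 J, and L = h/√(8m_eE_1) = 9.98×10^-10 m = 0.998 nm.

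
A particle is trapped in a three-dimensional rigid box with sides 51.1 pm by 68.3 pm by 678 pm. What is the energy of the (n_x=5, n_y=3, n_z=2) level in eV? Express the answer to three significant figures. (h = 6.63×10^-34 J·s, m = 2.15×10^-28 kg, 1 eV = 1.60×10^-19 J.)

For a 3D rectangular well E = (h²/8m)·Σ n_i²/L_i² = (6.63×10^-34)²/(8·2.15×10^-28) · [5²/(51.1 pm)² + 3²/(68.3 pm)² + 2²/(678 pm)²].
Evaluating gives E = 2.942×10^-18 J = 18.4 eV.

E = 18.4 eV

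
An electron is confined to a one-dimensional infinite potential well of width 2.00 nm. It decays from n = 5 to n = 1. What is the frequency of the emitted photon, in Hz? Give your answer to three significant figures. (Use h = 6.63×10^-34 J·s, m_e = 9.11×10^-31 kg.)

E_1 = h²/(8m_eL²) = 1.508×10^-20 J and ΔE = (5² − 1²)E_1 = 3.619×10^-19 J.
f = ΔE/h = 3.619×10^-19/6.63×10^-34 = 5.46×10^14 Hz.

f = 5.46×10^14 Hz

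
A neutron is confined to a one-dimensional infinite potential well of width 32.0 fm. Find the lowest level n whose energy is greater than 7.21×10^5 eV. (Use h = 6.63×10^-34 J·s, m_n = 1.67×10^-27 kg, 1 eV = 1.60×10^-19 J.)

n = 2

E_1 = h²/(8m_nL²) = 3.213×10^-14 J = 2.008×10^5 eV.
Need n² > 7.21×10^5/2.008×10^5 = 3.591, i.e. n > 1.895.
The smallest integer satisfying this is n = 2.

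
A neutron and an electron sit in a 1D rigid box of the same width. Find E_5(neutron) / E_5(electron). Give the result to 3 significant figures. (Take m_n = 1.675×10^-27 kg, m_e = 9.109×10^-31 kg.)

E_n ∝ 1/m at fixed n and L, so the ratio is m_e/m_n = 9.109×10^-31/1.675×10^-27 = 5.44×10^-4.

5.44×10^-4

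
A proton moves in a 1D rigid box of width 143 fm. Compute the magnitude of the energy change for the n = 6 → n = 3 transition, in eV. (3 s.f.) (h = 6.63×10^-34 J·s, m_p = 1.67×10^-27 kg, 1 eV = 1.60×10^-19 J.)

|ΔE| = 2.72×10^5 eV

E_1 = h²/(8m_pL²) = 1.609×10^-15 J.
|ΔE| = |6² − 3²|·E_1 = 27·1.609×10^-15 J = 4.344×10^-14 J = 2.72×10^5 eV.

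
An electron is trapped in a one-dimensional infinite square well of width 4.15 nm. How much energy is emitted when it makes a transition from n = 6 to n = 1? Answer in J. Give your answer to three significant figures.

E_1 = h²/(8m_eL²) = 3.498×10^-21 J.
|ΔE| = |6² − 1²|·E_1 = 35·3.498×10^-21 J = 1.22×10^-19 J.

|ΔE| = 1.22×10^-19 J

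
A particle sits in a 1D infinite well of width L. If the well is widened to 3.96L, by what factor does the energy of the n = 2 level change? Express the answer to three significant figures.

0.0638

E_n ∝ 1/L², so the energy scales by 1/3.96² = 0.0638.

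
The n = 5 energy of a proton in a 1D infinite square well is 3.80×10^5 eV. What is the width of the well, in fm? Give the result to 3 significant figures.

From E_n = n²h²/(8m_pL²), L = n·h/√(8m_pE_n).
E_5 = 3.80×10^5 eV = 6.088×10^-14 J, so L = 5·6.626×10^-34/√(8·1.673×10^-27·6.088×10^-14) = 1.16×10^-13 m = 116 fm.

L = 116 fm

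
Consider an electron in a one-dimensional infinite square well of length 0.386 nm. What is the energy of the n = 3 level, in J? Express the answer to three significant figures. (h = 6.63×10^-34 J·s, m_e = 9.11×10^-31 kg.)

E_3 = 3.64×10^-18 J

For an infinite well E_n = n²h²/(8m_eL²), so E_1 = h²/(8m_eL²) = (6.63×10^-34)²/(8·9.11×10^-31·(3.86×10^-10 m)²) = 4.048×10^-19 J.
Then E_3 = 3²·E_1 = 9·4.048×10^-19 J = 3.64×10^-18 J.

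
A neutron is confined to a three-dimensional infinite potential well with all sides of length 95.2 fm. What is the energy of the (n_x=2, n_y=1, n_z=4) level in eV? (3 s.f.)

E = 4.74×10^5 eV

For a 3D rectangular well E = (h²/8m_n)·Σ n_i²/L_i² = (6.626×10^-34)²/(8·1.675×10^-27) · [2²/(95.2 fm)² + 1²/(95.2 fm)² + 4²/(95.2 fm)²].
Evaluating gives E = 7.592×10^-14 J = 4.74×10^5 eV.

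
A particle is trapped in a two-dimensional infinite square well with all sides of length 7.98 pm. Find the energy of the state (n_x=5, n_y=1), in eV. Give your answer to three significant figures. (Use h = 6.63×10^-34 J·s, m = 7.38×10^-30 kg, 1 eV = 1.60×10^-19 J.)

For a 2D rectangular well E = (h²/8m)·Σ n_i²/L_i² = (6.63×10^-34)²/(8·7.38×10^-30) · [5²/(7.98 pm)² + 1²/(7.98 pm)²].
Evaluating gives E = 3.040×10^-15 J = 1.90×10^4 eV.

E = 1.90×10^4 eV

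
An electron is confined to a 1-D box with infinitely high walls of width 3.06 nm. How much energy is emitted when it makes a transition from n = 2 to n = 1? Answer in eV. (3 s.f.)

|ΔE| = 0.120 eV

E_1 = h²/(8m_eL²) = 6.434×10^-21 J.
|ΔE| = |2² − 1²|·E_1 = 3·6.434×10^-21 J = 1.930×10^-20 J = 0.120 eV.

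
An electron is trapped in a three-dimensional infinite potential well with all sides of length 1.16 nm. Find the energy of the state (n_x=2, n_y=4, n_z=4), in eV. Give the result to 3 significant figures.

E = 10.1 eV

For a 3D rectangular well E = (h²/8m_e)·Σ n_i²/L_i² = (6.626×10^-34)²/(8·9.109×10^-31) · [2²/(1.16 nm)² + 4²/(1.16 nm)² + 4²/(1.16 nm)²].
Evaluating gives E = 1.612×10^-18 J = 10.1 eV.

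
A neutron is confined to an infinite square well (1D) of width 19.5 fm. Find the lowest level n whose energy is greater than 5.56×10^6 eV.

E_1 = h²/(8m_nL²) = 8.616×10^-14 J = 5.378×10^5 eV.
Need n² > 5.56×10^6/5.378×10^5 = 10.34, i.e. n > 3.216.
The smallest integer satisfying this is n = 4.

n = 4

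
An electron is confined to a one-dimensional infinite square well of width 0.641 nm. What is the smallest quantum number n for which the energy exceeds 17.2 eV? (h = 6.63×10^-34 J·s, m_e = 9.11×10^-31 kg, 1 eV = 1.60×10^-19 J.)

E_1 = h²/(8m_eL²) = 1.468×10^-19 J = 0.9175 eV.
Need n² > 17.2/0.9175 = 18.75, i.e. n > 4.330.
The smallest integer satisfying this is n = 5.

n = 5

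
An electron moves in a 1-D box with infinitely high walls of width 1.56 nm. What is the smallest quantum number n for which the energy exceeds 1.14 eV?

n = 3

E_1 = h²/(8m_eL²) = 2.476×10^-20 J = 0.1546 eV.
Need n² > 1.14/0.1546 = 7.374, i.e. n > 2.716.
The smallest integer satisfying this is n = 3.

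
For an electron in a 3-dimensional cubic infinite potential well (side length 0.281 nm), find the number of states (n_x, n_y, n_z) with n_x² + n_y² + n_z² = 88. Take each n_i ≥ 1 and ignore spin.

The level has n_x² + n_y² + n_z² = 88. The ordered positive-integer solutions are (4, 6, 6), (6, 4, 6), (6, 6, 4).
That gives 3 states.

degeneracy = 3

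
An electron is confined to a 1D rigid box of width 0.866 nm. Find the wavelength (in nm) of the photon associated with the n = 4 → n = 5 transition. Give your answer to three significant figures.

λ = 275 nm

E_1 = h²/(8m_eL²) = 8.034×10^-20 J, so ΔE = (5² − 4²)E_1 = 7.231×10^-19 J.
λ = hc/ΔE = (6.626×10^-34·2.998×10^8)/7.231×10^-19 = 2.75×10^-7 m = 275 nm.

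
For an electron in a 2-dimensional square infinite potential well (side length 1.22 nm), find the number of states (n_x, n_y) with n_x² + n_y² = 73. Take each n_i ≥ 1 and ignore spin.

The level has n_x² + n_y² = 73. The ordered positive-integer solutions are (3, 8), (8, 3).
That gives 2 states.

degeneracy = 2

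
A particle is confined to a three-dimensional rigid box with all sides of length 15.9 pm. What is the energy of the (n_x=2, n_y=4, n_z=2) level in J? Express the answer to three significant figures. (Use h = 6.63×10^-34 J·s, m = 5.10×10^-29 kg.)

E = 1.02×10^-16 J

For a 3D rectangular well E = (h²/8m)·Σ n_i²/L_i² = (6.63×10^-34)²/(8·5.10×10^-29) · [2²/(15.9 pm)² + 4²/(15.9 pm)² + 2²/(15.9 pm)²].
Evaluating gives E = 1.02×10^-16 J.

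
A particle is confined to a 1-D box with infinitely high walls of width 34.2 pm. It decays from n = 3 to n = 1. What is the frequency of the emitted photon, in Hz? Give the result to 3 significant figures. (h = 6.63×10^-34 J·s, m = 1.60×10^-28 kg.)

E_1 = h²/(8mL²) = 2.936×10^-19 J and ΔE = (3² − 1²)E_1 = 2.349×10^-18 J.
f = ΔE/h = 2.349×10^-18/6.63×10^-34 = 3.54×10^15 Hz.

f = 3.54×10^15 Hz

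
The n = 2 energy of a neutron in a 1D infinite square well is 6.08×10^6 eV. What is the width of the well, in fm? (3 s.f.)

L = 11.6 fm

From E_n = n²h²/(8m_nL²), L = n·h/√(8m_nE_n).
E_2 = 6.08×10^6 eV = 9.740×10^-13 J, so L = 2·6.626×10^-34/√(8·1.675×10^-27·9.740×10^-13) = 1.16×10^-14 m = 11.6 fm.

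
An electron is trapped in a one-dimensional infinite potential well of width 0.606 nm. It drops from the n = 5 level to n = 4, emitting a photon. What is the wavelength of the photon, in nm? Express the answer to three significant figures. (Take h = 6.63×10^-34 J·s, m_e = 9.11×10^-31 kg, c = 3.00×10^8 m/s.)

E_1 = h²/(8m_eL²) = 1.642×10^-19 J, so ΔE = (5² − 4²)E_1 = 1.478×10^-18 J.
λ = hc/ΔE = (6.63×10^-34·3.00×10^8)/1.478×10^-18 = 1.35×10^-7 m = 135 nm.

λ = 135 nm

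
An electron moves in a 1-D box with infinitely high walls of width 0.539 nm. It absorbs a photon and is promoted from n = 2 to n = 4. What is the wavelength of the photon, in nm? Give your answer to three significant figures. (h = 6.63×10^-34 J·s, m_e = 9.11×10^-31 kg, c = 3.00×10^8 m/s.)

E_1 = h²/(8m_eL²) = 2.076×10^-19 J, so ΔE = (4² − 2²)E_1 = 2.491×10^-18 J.
λ = hc/ΔE = (6.63×10^-34·3.00×10^8)/2.491×10^-18 = 7.98×10^-8 m = 79.8 nm.

λ = 79.8 nm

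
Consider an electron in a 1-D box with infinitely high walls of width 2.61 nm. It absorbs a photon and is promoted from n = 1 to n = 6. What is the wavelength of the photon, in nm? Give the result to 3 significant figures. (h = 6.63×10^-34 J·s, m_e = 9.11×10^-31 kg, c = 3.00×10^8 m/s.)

E_1 = h²/(8m_eL²) = 8.854×10^-21 J, so ΔE = (6² − 1²)E_1 = 3.099×10^-19 J.
λ = hc/ΔE = (6.63×10^-34·3.00×10^8)/3.099×10^-19 = 6.42×10^-7 m = 642 nm.

λ = 642 nm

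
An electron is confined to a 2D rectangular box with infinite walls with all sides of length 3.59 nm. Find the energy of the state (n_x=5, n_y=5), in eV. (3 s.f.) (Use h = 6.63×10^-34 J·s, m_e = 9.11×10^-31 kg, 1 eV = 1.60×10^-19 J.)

E = 1.46 eV

For a 2D rectangular well E = (h²/8m_e)·Σ n_i²/L_i² = (6.63×10^-34)²/(8·9.11×10^-31) · [5²/(3.59 nm)² + 5²/(3.59 nm)²].
Evaluating gives E = 2.340×10^-19 J = 1.46 eV.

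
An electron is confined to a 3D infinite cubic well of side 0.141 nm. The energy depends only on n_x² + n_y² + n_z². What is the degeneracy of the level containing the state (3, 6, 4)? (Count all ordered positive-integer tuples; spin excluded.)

degeneracy = 6

The level has n_x² + n_y² + n_z² = 61. The ordered positive-integer solutions are (3, 4, 6), (3, 6, 4), (4, 3, 6), (4, 6, 3), (6, 3, 4), (6, 4, 3).
That gives 6 states.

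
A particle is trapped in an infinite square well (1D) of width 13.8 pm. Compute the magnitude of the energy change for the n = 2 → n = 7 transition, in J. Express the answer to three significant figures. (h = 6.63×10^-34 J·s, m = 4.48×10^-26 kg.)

E_1 = h²/(8mL²) = 6.440×10^-21 J.
|ΔE| = |2² − 7²|·E_1 = 45·6.440×10^-21 J = 2.90×10^-19 J.

|ΔE| = 2.90×10^-19 J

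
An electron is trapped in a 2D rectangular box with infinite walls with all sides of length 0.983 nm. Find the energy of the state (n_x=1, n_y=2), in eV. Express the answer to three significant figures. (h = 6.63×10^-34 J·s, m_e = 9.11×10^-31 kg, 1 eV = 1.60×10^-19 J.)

E = 1.95 eV

For a 2D rectangular well E = (h²/8m_e)·Σ n_i²/L_i² = (6.63×10^-34)²/(8·9.11×10^-31) · [1²/(0.983 nm)² + 2²/(0.983 nm)²].
Evaluating gives E = 3.121×10^-19 J = 1.95 eV.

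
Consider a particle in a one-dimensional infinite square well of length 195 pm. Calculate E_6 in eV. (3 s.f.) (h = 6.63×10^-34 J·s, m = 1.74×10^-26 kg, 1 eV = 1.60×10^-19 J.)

For an infinite well E_n = n²h²/(8mL²), so E_1 = h²/(8mL²) = (6.63×10^-34)²/(8·1.74×10^-26·(1.95×10^-10 m)²) = 8.305×10^-23 J.
Then E_6 = 6²·E_1 = 36·8.305×10^-23 J = 2.990×10^-21 J.
Converting, E_6 = 2.990×10^-21 J / (1.60×10^-19 J/eV) = 0.0187 eV.

E_6 = 0.0187 eV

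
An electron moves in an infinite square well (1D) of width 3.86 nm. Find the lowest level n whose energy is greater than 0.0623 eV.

n = 2

E_1 = h²/(8m_eL²) = 4.044×10^-21 J = 0.02524 eV.
Need n² > 0.0623/0.02524 = 2.468, i.e. n > 1.571.
The smallest integer satisfying this is n = 2.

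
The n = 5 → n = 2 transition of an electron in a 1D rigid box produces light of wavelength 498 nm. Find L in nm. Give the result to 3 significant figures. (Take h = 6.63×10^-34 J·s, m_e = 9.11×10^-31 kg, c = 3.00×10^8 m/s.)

The photon carries ΔE = hc/λ = 6.63×10^-34·3.00×10^8/4.98×10^-7 m = 3.994×10^-19 J.
Since ΔE = (5² − 2²)E_1, E_1 = 1.902×10^-20 J, and L = h/√(8m_eE_1) = 1.78×10^-9 m = 1.78 nm.

L = 1.78 nm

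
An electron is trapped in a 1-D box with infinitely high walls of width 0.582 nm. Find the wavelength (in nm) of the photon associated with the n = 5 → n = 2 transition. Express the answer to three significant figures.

λ = 53.2 nm

E_1 = h²/(8m_eL²) = 1.779×10^-19 J, so ΔE = (5² − 2²)E_1 = 3.736×10^-18 J.
λ = hc/ΔE = (6.626×10^-34·2.998×10^8)/3.736×10^-18 = 5.32×10^-8 m = 53.2 nm.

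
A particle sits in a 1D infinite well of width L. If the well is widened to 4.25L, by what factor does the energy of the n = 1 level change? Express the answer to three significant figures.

E_n ∝ 1/L², so the energy scales by 1/4.25² = 0.0554.

0.0554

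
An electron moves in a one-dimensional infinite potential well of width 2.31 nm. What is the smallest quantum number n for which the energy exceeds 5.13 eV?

n = 9

E_1 = h²/(8m_eL²) = 1.129×10^-20 J = 0.07047 eV.
Need n² > 5.13/0.07047 = 72.80, i.e. n > 8.532.
The smallest integer satisfying this is n = 9.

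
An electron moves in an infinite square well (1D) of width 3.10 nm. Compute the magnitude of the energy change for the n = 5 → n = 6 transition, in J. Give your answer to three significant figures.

|ΔE| = 6.90×10^-20 J

E_1 = h²/(8m_eL²) = 6.269×10^-21 J.
|ΔE| = |5² − 6²|·E_1 = 11·6.269×10^-21 J = 6.90×10^-20 J.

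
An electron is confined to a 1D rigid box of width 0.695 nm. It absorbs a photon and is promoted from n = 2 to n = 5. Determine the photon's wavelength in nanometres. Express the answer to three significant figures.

λ = 75.8 nm

E_1 = h²/(8m_eL²) = 1.247×10^-19 J, so ΔE = (5² − 2²)E_1 = 2.619×10^-18 J.
λ = hc/ΔE = (6.626×10^-34·2.998×10^8)/2.619×10^-18 = 7.58×10^-8 m = 75.8 nm.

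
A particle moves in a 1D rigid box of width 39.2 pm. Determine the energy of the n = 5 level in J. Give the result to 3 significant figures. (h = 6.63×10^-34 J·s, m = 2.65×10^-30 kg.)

For an infinite well E_n = n²h²/(8mL²), so E_1 = h²/(8mL²) = (6.63×10^-34)²/(8·2.65×10^-30·(3.92×10^-11 m)²) = 1.349×10^-17 J.
Then E_5 = 5²·E_1 = 25·1.349×10^-17 J = 3.37×10^-16 J.

E_5 = 3.37×10^-16 J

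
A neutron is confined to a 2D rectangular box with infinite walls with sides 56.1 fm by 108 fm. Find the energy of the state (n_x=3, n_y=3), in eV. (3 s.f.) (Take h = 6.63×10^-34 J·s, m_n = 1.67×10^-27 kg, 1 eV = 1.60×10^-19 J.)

For a 2D rectangular well E = (h²/8m_n)·Σ n_i²/L_i² = (6.63×10^-34)²/(8·1.67×10^-27) · [3²/(56.1 fm)² + 3²/(108 fm)²].
Evaluating gives E = 1.195×10^-13 J = 7.47×10^5 eV.

E = 7.47×10^5 eV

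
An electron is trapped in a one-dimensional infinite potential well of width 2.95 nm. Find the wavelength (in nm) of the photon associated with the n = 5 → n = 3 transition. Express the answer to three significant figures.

λ = 1.79×10^3 nm

E_1 = h²/(8m_eL²) = 6.923×10^-21 J, so ΔE = (5² − 3²)E_1 = 1.108×10^-19 J.
λ = hc/ΔE = (6.626×10^-34·2.998×10^8)/1.108×10^-19 = 1.79×10^-6 m = 1.79×10^3 nm.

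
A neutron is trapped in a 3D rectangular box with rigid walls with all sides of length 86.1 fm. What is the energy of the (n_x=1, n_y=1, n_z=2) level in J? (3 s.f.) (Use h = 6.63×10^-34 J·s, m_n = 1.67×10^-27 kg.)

For a 3D rectangular well E = (h²/8m_n)·Σ n_i²/L_i² = (6.63×10^-34)²/(8·1.67×10^-27) · [1²/(86.1 fm)² + 1²/(86.1 fm)² + 2²/(86.1 fm)²].
Evaluating gives E = 2.66×10^-14 J.

E = 2.66×10^-14 J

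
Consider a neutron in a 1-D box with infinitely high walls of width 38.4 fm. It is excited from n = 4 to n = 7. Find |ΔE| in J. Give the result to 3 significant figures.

|ΔE| = 7.33×10^-13 J

E_1 = h²/(8m_nL²) = 2.222×10^-14 J.
|ΔE| = |4² − 7²|·E_1 = 33·2.222×10^-14 J = 7.33×10^-13 J.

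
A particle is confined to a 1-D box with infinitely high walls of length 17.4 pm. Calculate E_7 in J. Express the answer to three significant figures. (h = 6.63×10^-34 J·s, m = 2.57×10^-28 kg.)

E_7 = 3.46×10^-17 J

For an infinite well E_n = n²h²/(8mL²), so E_1 = h²/(8mL²) = (6.63×10^-34)²/(8·2.57×10^-28·(1.74×10^-11 m)²) = 7.062×10^-19 J.
Then E_7 = 7²·E_1 = 49·7.062×10^-19 J = 3.46×10^-17 J.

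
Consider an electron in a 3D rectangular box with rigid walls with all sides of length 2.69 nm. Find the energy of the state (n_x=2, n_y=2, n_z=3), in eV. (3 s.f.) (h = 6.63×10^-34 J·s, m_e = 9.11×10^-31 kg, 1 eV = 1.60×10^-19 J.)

For a 3D rectangular well E = (h²/8m_e)·Σ n_i²/L_i² = (6.63×10^-34)²/(8·9.11×10^-31) · [2²/(2.69 nm)² + 2²/(2.69 nm)² + 3²/(2.69 nm)²].
Evaluating gives E = 1.417×10^-19 J = 0.886 eV.

E = 0.886 eV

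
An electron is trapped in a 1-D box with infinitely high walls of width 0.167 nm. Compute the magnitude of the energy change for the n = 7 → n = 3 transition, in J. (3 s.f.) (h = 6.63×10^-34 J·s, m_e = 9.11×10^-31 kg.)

E_1 = h²/(8m_eL²) = 2.163×10^-18 J.
|ΔE| = |7² − 3²|·E_1 = 40·2.163×10^-18 J = 8.65×10^-17 J.

|ΔE| = 8.65×10^-17 J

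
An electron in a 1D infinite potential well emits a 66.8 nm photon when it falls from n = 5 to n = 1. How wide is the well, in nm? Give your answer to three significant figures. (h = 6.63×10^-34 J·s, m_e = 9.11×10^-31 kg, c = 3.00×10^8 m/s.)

L = 0.697 nm

The photon carries ΔE = hc/λ = 6.63×10^-34·3.00×10^8/6.68×10^-8 m = 2.978×10^-18 J.
Since ΔE = (5² − 1²)E_1, E_1 = 1.241×10^-19 J, and L = h/√(8m_eE_1) = 6.97×10^-10 m = 0.697 nm.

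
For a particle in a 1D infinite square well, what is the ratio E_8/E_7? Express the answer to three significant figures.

E_n ∝ n², so E_8/E_7 = 8²/7² = 64/49 = 1.31.

1.31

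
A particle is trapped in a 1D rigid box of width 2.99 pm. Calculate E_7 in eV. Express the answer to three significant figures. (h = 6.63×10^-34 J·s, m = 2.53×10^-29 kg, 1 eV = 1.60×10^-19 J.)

E_7 = 7.44×10^4 eV

For an infinite well E_n = n²h²/(8mL²), so E_1 = h²/(8mL²) = (6.63×10^-34)²/(8·2.53×10^-29·(2.99×10^-12 m)²) = 2.429×10^-16 J.
Then E_7 = 7²·E_1 = 49·2.429×10^-16 J = 1.190×10^-14 J.
Converting, E_7 = 1.190×10^-14 J / (1.60×10^-19 J/eV) = 7.44×10^4 eV.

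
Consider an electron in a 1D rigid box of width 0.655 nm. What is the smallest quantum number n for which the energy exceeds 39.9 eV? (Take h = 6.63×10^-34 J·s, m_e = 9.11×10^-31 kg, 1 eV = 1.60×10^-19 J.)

E_1 = h²/(8m_eL²) = 1.406×10^-19 J = 0.8788 eV.
Need n² > 39.9/0.8788 = 45.40, i.e. n > 6.738.
The smallest integer satisfying this is n = 7.

n = 7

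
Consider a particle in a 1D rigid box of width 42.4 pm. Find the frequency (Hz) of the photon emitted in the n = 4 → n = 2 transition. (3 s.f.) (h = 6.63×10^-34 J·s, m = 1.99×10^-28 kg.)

E_1 = h²/(8mL²) = 1.536×10^-19 J and ΔE = (4² − 2²)E_1 = 1.843×10^-18 J.
f = ΔE/h = 1.843×10^-18/6.63×10^-34 = 2.78×10^15 Hz.

f = 2.78×10^15 Hz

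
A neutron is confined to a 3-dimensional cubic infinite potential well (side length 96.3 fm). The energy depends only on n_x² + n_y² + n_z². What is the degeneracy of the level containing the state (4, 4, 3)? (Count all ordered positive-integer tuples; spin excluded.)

The level has n_x² + n_y² + n_z² = 41. The ordered positive-integer solutions are (1, 2, 6), (1, 6, 2), (2, 1, 6), (2, 6, 1), (3, 4, 4), (4, 3, 4), (4, 4, 3), (6, 1, 2), (6, 2, 1).
That gives 9 states.

degeneracy = 9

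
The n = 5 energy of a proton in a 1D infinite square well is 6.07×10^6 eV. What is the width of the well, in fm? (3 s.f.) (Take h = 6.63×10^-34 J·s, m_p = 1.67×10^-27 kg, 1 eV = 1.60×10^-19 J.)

L = 29.1 fm

From E_n = n²h²/(8m_pL²), L = n·h/√(8m_pE_n).
E_5 = 6.07×10^6 eV = 9.712×10^-13 J, so L = 5·6.63×10^-34/√(8·1.67×10^-27·9.712×10^-13) = 2.91×10^-14 m = 29.1 fm.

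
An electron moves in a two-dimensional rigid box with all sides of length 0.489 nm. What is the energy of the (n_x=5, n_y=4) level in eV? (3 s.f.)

E = 64.5 eV

For a 2D rectangular well E = (h²/8m_e)·Σ n_i²/L_i² = (6.626×10^-34)²/(8·9.109×10^-31) · [5²/(0.489 nm)² + 4²/(0.489 nm)²].
Evaluating gives E = 1.033×10^-17 J = 64.5 eV.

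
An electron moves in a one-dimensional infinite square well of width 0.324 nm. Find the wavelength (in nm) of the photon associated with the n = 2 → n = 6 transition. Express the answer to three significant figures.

λ = 10.8 nm

E_1 = h²/(8m_eL²) = 5.739×10^-19 J, so ΔE = (6² − 2²)E_1 = 1.836×10^-17 J.
λ = hc/ΔE = (6.626×10^-34·2.998×10^8)/1.836×10^-17 = 1.08×10^-8 m = 10.8 nm.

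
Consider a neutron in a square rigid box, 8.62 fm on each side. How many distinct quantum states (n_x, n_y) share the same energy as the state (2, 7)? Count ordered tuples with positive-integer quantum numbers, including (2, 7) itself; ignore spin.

The level has n_x² + n_y² = 53. The ordered positive-integer solutions are (2, 7), (7, 2).
That gives 2 states.

degeneracy = 2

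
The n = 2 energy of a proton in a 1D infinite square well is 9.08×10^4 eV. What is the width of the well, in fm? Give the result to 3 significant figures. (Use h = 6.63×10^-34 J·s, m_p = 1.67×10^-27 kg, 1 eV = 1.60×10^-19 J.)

From E_n = n²h²/(8m_pL²), L = n·h/√(8m_pE_n).
E_2 = 9.08×10^4 eV = 1.453×10^-14 J, so L = 2·6.63×10^-34/√(8·1.67×10^-27·1.453×10^-14) = 9.52×10^-14 m = 95.2 fm.

L = 95.2 fm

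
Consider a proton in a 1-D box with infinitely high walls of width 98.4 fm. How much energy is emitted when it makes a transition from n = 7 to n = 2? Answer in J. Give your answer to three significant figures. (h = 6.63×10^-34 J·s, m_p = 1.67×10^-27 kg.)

|ΔE| = 1.53×10^-13 J

E_1 = h²/(8m_pL²) = 3.398×10^-15 J.
|ΔE| = |7² − 2²|·E_1 = 45·3.398×10^-15 J = 1.53×10^-13 J.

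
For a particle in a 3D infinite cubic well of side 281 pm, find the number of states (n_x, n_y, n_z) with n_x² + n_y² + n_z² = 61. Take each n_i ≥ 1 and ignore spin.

The level has n_x² + n_y² + n_z² = 61. The ordered positive-integer solutions are (3, 4, 6), (3, 6, 4), (4, 3, 6), (4, 6, 3), (6, 3, 4), (6, 4, 3).
That gives 6 states.

degeneracy = 6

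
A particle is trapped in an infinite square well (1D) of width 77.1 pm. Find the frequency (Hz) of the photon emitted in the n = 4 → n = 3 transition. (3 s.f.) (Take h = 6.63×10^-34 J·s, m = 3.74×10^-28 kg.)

E_1 = h²/(8mL²) = 2.471×10^-20 J and ΔE = (4² − 3²)E_1 = 1.730×10^-19 J.
f = ΔE/h = 1.730×10^-19/6.63×10^-34 = 2.61×10^14 Hz.

f = 2.61×10^14 Hz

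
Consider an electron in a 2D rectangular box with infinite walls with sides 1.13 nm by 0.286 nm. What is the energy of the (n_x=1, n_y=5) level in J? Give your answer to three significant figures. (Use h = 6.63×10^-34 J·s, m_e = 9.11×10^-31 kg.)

For a 2D rectangular well E = (h²/8m_e)·Σ n_i²/L_i² = (6.63×10^-34)²/(8·9.11×10^-31) · [1²/(1.13 nm)² + 5²/(0.286 nm)²].
Evaluating gives E = 1.85×10^-17 J.

E = 1.85×10^-17 J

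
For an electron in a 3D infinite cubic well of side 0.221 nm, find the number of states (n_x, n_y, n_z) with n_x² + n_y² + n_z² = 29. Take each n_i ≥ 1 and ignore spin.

The level has n_x² + n_y² + n_z² = 29. The ordered positive-integer solutions are (2, 3, 4), (2, 4, 3), (3, 2, 4), (3, 4, 2), (4, 2, 3), (4, 3, 2).
That gives 6 states.

degeneracy = 6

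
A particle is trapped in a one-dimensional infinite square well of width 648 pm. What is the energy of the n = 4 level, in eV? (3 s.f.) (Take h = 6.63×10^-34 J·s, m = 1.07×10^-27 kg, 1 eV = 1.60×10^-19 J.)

For an infinite well E_n = n²h²/(8mL²), so E_1 = h²/(8mL²) = (6.63×10^-34)²/(8·1.07×10^-27·(6.48×10^-10 m)²) = 1.223×10^-22 J.
Then E_4 = 4²·E_1 = 16·1.223×10^-22 J = 1.957×10^-21 J.
Converting, E_4 = 1.957×10^-21 J / (1.60×10^-19 J/eV) = 0.0122 eV.

E_4 = 0.0122 eV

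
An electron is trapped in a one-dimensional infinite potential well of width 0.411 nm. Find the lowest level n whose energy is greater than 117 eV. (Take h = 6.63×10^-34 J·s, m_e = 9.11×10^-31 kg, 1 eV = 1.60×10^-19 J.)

E_1 = h²/(8m_eL²) = 3.571×10^-19 J = 2.232 eV.
Need n² > 117/2.232 = 52.42, i.e. n > 7.240.
The smallest integer satisfying this is n = 8.

n = 8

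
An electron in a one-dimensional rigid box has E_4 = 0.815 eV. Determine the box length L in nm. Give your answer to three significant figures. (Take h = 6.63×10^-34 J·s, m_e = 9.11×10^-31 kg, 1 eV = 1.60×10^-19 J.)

L = 2.72 nm

From E_n = n²h²/(8m_eL²), L = n·h/√(8m_eE_n).
E_4 = 0.815 eV = 1.304×10^-19 J, so L = 4·6.63×10^-34/√(8·9.11×10^-31·1.304×10^-19) = 2.72×10^-9 m = 2.72 nm.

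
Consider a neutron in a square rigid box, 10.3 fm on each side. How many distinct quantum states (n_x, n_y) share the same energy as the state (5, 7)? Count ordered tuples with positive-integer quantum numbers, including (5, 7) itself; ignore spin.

degeneracy = 2

The level has n_x² + n_y² = 74. The ordered positive-integer solutions are (5, 7), (7, 5).
That gives 2 states.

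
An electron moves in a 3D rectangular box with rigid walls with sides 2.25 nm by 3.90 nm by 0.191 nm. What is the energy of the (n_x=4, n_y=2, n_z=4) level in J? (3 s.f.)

E = 2.66×10^-17 J

For a 3D rectangular well E = (h²/8m_e)·Σ n_i²/L_i² = (6.626×10^-34)²/(8·9.109×10^-31) · [4²/(2.25 nm)² + 2²/(3.90 nm)² + 4²/(0.191 nm)²].
Evaluating gives E = 2.66×10^-17 J.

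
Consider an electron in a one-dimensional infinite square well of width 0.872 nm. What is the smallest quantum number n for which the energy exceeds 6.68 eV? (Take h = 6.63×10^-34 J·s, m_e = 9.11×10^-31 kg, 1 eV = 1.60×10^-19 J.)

n = 4

E_1 = h²/(8m_eL²) = 7.932×10^-20 J = 0.4957 eV.
Need n² > 6.68/0.4957 = 13.48, i.e. n > 3.672.
The smallest integer satisfying this is n = 4.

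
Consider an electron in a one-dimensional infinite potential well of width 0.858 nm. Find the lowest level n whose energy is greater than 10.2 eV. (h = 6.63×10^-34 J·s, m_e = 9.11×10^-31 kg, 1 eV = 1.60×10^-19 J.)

E_1 = h²/(8m_eL²) = 8.193×10^-20 J = 0.5121 eV.
Need n² > 10.2/0.5121 = 19.92, i.e. n > 4.463.
The smallest integer satisfying this is n = 5.

n = 5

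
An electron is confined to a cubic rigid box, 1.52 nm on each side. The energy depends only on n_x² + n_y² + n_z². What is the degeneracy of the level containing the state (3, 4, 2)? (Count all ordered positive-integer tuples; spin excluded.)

The level has n_x² + n_y² + n_z² = 29. The ordered positive-integer solutions are (2, 3, 4), (2, 4, 3), (3, 2, 4), (3, 4, 2), (4, 2, 3), (4, 3, 2).
That gives 6 states.

degeneracy = 6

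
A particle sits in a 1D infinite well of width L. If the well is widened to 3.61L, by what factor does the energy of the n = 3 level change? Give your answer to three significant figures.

E_n ∝ 1/L², so the energy scales by 1/3.61² = 0.0767.

0.0767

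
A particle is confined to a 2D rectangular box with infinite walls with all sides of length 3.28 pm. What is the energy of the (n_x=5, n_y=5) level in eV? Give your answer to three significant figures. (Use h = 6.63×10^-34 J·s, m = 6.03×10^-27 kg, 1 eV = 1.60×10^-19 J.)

For a 2D rectangular well E = (h²/8m)·Σ n_i²/L_i² = (6.63×10^-34)²/(8·6.03×10^-27) · [5²/(3.28 pm)² + 5²/(3.28 pm)²].
Evaluating gives E = 4.235×10^-17 J = 265 eV.

E = 265 eV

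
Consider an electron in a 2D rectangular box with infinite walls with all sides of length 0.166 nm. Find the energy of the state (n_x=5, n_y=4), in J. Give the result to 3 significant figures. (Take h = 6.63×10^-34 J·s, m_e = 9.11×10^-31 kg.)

For a 2D rectangular well E = (h²/8m_e)·Σ n_i²/L_i² = (6.63×10^-34)²/(8·9.11×10^-31) · [5²/(0.166 nm)² + 4²/(0.166 nm)²].
Evaluating gives E = 8.97×10^-17 J.

E = 8.97×10^-17 J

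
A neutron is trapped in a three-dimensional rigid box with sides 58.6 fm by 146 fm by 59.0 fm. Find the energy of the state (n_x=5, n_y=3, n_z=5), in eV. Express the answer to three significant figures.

For a 3D rectangular well E = (h²/8m_n)·Σ n_i²/L_i² = (6.626×10^-34)²/(8·1.675×10^-27) · [5²/(58.6 fm)² + 3²/(146 fm)² + 5²/(59.0 fm)²].
Evaluating gives E = 4.877×10^-13 J = 3.04×10^6 eV.

E = 3.04×10^6 eV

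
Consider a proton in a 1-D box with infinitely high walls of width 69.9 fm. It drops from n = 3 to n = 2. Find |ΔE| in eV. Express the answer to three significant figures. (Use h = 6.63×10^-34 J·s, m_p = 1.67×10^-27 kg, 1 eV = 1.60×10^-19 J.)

E_1 = h²/(8m_pL²) = 6.734×10^-15 J.
|ΔE| = |3² − 2²|·E_1 = 5·6.734×10^-15 J = 3.367×10^-14 J = 2.10×10^5 eV.

|ΔE| = 2.10×10^5 eV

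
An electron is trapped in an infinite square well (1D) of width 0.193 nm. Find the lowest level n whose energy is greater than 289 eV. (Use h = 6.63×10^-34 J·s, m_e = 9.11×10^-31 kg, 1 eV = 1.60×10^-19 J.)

n = 6

E_1 = h²/(8m_eL²) = 1.619×10^-18 J = 10.12 eV.
Need n² > 289/10.12 = 28.56, i.e. n > 5.344.
The smallest integer satisfying this is n = 6.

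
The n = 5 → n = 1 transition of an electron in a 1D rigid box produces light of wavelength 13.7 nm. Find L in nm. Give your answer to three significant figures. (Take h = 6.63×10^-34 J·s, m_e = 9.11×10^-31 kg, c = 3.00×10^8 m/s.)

The photon carries ΔE = hc/λ = 6.63×10^-34·3.00×10^8/1.37×10^-8 m = 1.452×10^-17 J.
Since ΔE = (5² − 1²)E_1, E_1 = 6.050×10^-19 J, and L = h/√(8m_eE_1) = 3.16×10^-10 m = 0.316 nm.

L = 0.316 nm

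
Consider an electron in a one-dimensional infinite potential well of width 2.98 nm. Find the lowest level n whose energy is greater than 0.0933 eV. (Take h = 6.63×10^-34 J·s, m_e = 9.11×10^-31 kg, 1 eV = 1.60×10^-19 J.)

E_1 = h²/(8m_eL²) = 6.792×10^-21 J = 0.04245 eV.
Need n² > 0.0933/0.04245 = 2.198, i.e. n > 1.483.
The smallest integer satisfying this is n = 2.

n = 2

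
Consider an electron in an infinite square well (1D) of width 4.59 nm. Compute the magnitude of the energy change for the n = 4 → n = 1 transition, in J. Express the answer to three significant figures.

E_1 = h²/(8m_eL²) = 2.860×10^-21 J.
|ΔE| = |4² − 1²|·E_1 = 15·2.860×10^-21 J = 4.29×10^-20 J.

|ΔE| = 4.29×10^-20 J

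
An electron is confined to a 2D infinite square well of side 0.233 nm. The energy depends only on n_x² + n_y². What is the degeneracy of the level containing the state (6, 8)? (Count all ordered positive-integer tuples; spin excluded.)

degeneracy = 2

The level has n_x² + n_y² = 100. The ordered positive-integer solutions are (6, 8), (8, 6).
That gives 2 states.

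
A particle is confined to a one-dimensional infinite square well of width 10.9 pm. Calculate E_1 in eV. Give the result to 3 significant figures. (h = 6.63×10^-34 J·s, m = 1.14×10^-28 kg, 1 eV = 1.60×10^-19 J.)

E_1 = 25.4 eV

For an infinite well E_n = n²h²/(8mL²), so E_1 = h²/(8mL²) = (6.63×10^-34)²/(8·1.14×10^-28·(1.09×10^-11 m)²) = 4.057×10^-18 J.
Converting, E_1 = 4.057×10^-18 J / (1.60×10^-19 J/eV) = 25.4 eV.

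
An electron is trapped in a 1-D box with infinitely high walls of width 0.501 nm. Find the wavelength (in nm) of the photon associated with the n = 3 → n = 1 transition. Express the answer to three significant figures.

E_1 = h²/(8m_eL²) = 2.400×10^-19 J, so ΔE = (3² − 1²)E_1 = 1.920×10^-18 J.
λ = hc/ΔE = (6.626×10^-34·2.998×10^8)/1.920×10^-18 = 1.03×10^-7 m = 103 nm.

λ = 103 nm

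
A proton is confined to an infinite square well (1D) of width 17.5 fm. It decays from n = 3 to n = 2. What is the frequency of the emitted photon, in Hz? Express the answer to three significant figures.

f = 8.08×10^20 Hz

E_1 = h²/(8m_pL²) = 1.071×10^-13 J and ΔE = (3² − 2²)E_1 = 5.355×10^-13 J.
f = ΔE/h = 5.355×10^-13/6.626×10^-34 = 8.08×10^20 Hz.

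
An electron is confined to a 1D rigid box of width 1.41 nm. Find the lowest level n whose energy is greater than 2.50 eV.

n = 4

E_1 = h²/(8m_eL²) = 3.030×10^-20 J = 0.1891 eV.
Need n² > 2.50/0.1891 = 13.22, i.e. n > 3.636.
The smallest integer satisfying this is n = 4.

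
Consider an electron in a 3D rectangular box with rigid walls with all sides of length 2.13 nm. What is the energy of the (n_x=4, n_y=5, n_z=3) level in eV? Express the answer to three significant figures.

For a 3D rectangular well E = (h²/8m_e)·Σ n_i²/L_i² = (6.626×10^-34)²/(8·9.109×10^-31) · [4²/(2.13 nm)² + 5²/(2.13 nm)² + 3²/(2.13 nm)²].
Evaluating gives E = 6.640×10^-19 J = 4.14 eV.

E = 4.14 eV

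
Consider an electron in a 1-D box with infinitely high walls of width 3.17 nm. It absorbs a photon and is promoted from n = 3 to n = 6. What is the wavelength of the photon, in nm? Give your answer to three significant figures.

E_1 = h²/(8m_eL²) = 5.995×10^-21 J, so ΔE = (6² − 3²)E_1 = 1.619×10^-19 J.
λ = hc/ΔE = (6.626×10^-34·2.998×10^8)/1.619×10^-19 = 1.23×10^-6 m = 1.23×10^3 nm.

λ = 1.23×10^3 nm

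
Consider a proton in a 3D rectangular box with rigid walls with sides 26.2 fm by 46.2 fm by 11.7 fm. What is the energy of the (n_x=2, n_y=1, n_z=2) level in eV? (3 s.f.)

E = 7.27×10^6 eV

For a 3D rectangular well E = (h²/8m_p)·Σ n_i²/L_i² = (6.626×10^-34)²/(8·1.673×10^-27) · [2²/(26.2 fm)² + 1²/(46.2 fm)² + 2²/(11.7 fm)²].
Evaluating gives E = 1.165×10^-12 J = 7.27×10^6 eV.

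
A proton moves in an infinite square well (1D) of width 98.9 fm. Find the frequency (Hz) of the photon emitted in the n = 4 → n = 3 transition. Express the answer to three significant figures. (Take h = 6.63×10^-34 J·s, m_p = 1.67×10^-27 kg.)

f = 3.55×10^19 Hz

E_1 = h²/(8m_pL²) = 3.364×10^-15 J and ΔE = (4² − 3²)E_1 = 2.355×10^-14 J.
f = ΔE/h = 2.355×10^-14/6.63×10^-34 = 3.55×10^19 Hz.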